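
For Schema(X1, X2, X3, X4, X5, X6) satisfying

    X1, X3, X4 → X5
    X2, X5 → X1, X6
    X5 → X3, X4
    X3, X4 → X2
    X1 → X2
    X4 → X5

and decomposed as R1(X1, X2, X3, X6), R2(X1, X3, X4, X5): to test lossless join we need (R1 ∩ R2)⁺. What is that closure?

X1, X2, X3

R1 ∩ R2 = {X1, X3}.
X1 → X2 applies, adding X2
Closure: {X1, X2, X3}.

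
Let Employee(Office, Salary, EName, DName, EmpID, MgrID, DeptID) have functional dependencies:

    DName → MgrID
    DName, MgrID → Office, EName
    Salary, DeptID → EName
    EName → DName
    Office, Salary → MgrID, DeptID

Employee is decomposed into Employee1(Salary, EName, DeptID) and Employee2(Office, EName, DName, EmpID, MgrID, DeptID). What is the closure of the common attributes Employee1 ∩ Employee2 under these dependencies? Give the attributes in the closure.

Employee1 ∩ Employee2 = {EName, DeptID}.
EName → DName applies, adding DName
DName → MgrID applies, adding MgrID
DName, MgrID → Office, EName applies, adding Office
Closure: {Office, EName, DName, MgrID, DeptID}.

Office, EName, DName, MgrID, DeptID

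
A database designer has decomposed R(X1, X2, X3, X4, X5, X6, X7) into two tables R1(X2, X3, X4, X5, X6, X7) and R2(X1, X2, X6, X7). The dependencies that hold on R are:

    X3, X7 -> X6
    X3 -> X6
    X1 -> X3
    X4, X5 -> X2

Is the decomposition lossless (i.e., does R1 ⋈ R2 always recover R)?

No

Common attributes: R1 ∩ R2 = {X2, X6, X7}.
No dependency enlarges {X2, X6, X7}, so (X2, X6, X7)⁺ = {X2, X6, X7}.
The closure contains neither all of R1 = {X2, X3, X4, X5, X6, X7} nor all of R2 = {X1, X2, X6, X7}, so the common attributes are not a superkey of either fragment. The join is lossy.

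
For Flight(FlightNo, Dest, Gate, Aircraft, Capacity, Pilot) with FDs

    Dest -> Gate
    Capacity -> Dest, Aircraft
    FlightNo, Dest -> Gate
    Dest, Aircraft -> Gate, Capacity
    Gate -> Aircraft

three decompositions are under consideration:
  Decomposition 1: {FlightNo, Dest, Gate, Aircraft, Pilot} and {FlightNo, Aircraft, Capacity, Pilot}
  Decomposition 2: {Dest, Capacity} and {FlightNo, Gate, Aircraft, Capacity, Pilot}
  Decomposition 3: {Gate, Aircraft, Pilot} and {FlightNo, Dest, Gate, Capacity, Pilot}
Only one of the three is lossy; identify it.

Decomposition 1: common = {FlightNo, Aircraft, Pilot}, closure = {FlightNo, Aircraft, Pilot} → lossy.
Decomposition 2: common = {Capacity}, closure = {Dest, Gate, Aircraft, Capacity} → lossless.
Decomposition 3: common = {Gate, Pilot}, closure = {Gate, Aircraft, Pilot} → lossless.

Decomposition 1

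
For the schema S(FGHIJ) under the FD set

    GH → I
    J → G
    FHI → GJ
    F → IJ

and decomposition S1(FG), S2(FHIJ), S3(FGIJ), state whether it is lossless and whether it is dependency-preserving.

lossless but not dependency-preserving

Lossless test (chase): Rows 2 and 3 agree on J; apply J→G and equate their G entries. Rows 1 and 2 agree on F; apply F→IJ and equate their IJ entries. Row 2 is now all distinguished symbols — the join is lossless.
Dependency preservation: the restricted closure of {GH} across the fragments never reaches {I}, so GH → I cannot be enforced without a join — not preserved.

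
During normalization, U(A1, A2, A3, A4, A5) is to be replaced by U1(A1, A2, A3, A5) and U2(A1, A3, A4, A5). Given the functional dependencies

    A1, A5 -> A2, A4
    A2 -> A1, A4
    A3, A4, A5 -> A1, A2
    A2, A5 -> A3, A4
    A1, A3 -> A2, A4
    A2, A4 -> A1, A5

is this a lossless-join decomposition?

Yes

Common attributes: U1 ∩ U2 = {A1, A3, A5}.
Closure of {A1, A3, A5}: A1, A5 → A2, A4 applies, adding A2, A4. So (A1, A3, A5)⁺ = {A1, A2, A3, A4, A5}.
This closure contains every attribute of U1, so U1 ∩ U2 → U1. The join is lossless.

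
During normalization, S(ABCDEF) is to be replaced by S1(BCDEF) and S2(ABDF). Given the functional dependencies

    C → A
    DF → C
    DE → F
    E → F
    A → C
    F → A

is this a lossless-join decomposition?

Yes

Common attributes: S1 ∩ S2 = {BDF}.
Closure of {BDF}: DF → C applies, adding C; F → A applies, adding A. So (BDF)⁺ = {ABCDF}.
This closure contains every attribute of S2, so S1 ∩ S2 → S2. The join is lossless.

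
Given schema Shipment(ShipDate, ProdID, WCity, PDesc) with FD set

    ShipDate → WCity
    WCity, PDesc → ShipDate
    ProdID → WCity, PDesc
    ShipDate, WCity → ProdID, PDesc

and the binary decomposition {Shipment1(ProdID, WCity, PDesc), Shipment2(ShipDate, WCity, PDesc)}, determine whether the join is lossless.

Common attributes: Shipment1 ∩ Shipment2 = {WCity, PDesc}.
Closure of {WCity, PDesc}: WCity, PDesc → ShipDate applies, adding ShipDate; ShipDate, WCity → ProdID, PDesc applies, adding ProdID. So (WCity, PDesc)⁺ = {ShipDate, ProdID, WCity, PDesc}.
This closure contains every attribute of Shipment1, so Shipment1 ∩ Shipment2 → Shipment1. The join is lossless.

Yes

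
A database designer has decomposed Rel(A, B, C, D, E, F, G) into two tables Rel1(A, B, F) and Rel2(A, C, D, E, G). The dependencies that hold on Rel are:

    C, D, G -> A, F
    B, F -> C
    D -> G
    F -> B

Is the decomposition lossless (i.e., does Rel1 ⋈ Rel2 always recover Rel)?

No

Common attributes: Rel1 ∩ Rel2 = {A}.
No dependency enlarges {A}, so (A)⁺ = {A}.
The closure contains neither all of Rel1 = {A, B, F} nor all of Rel2 = {A, C, D, E, G}, so the common attributes are not a superkey of either fragment. The join is lossy.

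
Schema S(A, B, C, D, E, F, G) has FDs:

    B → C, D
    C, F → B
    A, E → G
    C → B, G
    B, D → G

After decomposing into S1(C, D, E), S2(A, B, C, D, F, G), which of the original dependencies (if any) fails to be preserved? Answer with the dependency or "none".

Check A, E → G: no single fragment contains all of {A, E, G}, and the restricted closure of {A, E} across the fragments never reaches {G}.
B → C, D is preserved.
C, F → B is preserved.
C → B, G is preserved.
B, D → G is preserved.

A, E → G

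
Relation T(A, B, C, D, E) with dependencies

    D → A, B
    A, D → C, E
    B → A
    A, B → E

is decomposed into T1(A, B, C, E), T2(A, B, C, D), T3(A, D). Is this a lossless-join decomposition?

Yes

Chase test. Columns are A, B, C, D, E; row i has aⱼ where attribute j ∈ Ti, else bᵢⱼ.
Initial tableau (one row per fragment):
  row 1: a1 a2 a3 b14 a5
  row 2: a1 a2 a3 a4 b25
  row 3: a1 b32 b33 a4 b35
Rows 2 and 3 agree on D; apply D→A, B and equate their A, B entries.
Rows 2 and 3 agree on A, D; apply A, D→C, E and equate their C, E entries.
Rows 1 and 2 agree on A, B; apply A, B→E and equate their E entries.
Row 2 is now all distinguished symbols — the join is lossless.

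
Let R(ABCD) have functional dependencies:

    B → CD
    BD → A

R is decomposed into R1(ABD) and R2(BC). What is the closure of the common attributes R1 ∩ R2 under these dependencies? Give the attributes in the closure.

ABCD

R1 ∩ R2 = {B}.
B → CD applies, adding CD
BD → A applies, adding A
Closure: {ABCD}.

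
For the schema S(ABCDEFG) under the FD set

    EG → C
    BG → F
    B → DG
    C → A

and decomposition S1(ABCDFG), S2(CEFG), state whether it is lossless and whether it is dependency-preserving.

Lossless test: (CFG)⁺ = {ACFG}, which is a superkey of neither fragment — lossy.
Dependency preservation: every FD's attributes lie within a single fragment, so each can be enforced locally — preserved.

lossy but dependency-preserving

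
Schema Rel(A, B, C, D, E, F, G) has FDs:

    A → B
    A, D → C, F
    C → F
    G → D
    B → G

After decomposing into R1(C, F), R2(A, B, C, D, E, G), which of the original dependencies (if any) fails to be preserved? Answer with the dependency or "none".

none

A → B lies within R2.
A, D → C, F: restricted closure across fragments reaches C, F.
C → F lies within R1.
G → D lies within R2.
B → G lies within R2.
Every dependency is enforceable on the fragments, so the decomposition is dependency-preserving.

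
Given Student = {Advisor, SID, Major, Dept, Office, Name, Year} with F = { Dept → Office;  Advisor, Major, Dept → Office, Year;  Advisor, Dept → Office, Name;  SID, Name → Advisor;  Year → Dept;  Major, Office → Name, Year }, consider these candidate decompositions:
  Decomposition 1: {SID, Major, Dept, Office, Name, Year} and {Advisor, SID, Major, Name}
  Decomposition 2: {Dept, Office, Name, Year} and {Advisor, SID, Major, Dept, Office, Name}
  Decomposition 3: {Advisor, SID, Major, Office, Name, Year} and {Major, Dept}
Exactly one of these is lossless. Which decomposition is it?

Decomposition 1: common = {SID, Major, Name}, closure = {Advisor, SID, Major, Name} → lossless.
Decomposition 2: common = {Dept, Office, Name}, closure = {Dept, Office, Name} → lossy.
Decomposition 3: common = {Major}, closure = {Major} → lossy.

Decomposition 1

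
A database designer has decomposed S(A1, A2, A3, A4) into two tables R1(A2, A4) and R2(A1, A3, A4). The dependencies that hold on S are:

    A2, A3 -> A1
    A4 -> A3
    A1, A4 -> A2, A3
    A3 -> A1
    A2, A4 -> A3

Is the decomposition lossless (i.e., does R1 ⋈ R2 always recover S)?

Common attributes: R1 ∩ R2 = {A4}.
Closure of {A4}: A4 → A3 applies, adding A3; A3 → A1 applies, adding A1; A1, A4 → A2, A3 applies, adding A2. So (A4)⁺ = {A1, A2, A3, A4}.
This closure contains every attribute of R1, so R1 ∩ R2 → R1. The join is lossless.

Yes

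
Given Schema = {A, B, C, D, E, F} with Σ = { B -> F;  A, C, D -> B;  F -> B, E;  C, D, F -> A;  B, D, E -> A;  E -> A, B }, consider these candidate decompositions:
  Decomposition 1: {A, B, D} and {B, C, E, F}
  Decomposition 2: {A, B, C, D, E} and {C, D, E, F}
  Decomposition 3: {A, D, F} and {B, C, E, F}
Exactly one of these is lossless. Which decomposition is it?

Decomposition 2

Decomposition 1: common = {B}, closure = {A, B, E, F} → lossy.
Decomposition 2: common = {C, D, E}, closure = {A, B, C, D, E, F} → lossless.
Decomposition 3: common = {F}, closure = {A, B, E, F} → lossy.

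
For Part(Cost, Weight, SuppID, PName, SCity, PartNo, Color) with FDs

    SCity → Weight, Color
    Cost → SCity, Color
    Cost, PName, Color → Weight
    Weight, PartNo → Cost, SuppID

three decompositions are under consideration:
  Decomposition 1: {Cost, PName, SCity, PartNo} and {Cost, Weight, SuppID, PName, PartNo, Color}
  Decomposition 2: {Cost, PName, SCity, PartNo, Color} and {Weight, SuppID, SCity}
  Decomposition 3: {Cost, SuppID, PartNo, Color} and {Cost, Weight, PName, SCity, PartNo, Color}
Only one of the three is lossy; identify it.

Decomposition 2

Decomposition 1: common = {Cost, PName, PartNo}, closure = {Cost, Weight, SuppID, PName, SCity, PartNo, Color} → lossless.
Decomposition 2: common = {SCity}, closure = {Weight, SCity, Color} → lossy.
Decomposition 3: common = {Cost, PartNo, Color}, closure = {Cost, Weight, SuppID, SCity, PartNo, Color} → lossless.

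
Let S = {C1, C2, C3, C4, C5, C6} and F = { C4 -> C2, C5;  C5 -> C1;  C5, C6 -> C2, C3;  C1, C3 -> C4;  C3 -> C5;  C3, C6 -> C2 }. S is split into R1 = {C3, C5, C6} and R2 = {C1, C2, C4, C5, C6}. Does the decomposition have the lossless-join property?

Yes

Common attributes: R1 ∩ R2 = {C5, C6}.
Closure of {C5, C6}: C5 → C1 applies, adding C1; C5, C6 → C2, C3 applies, adding C2, C3; C1, C3 → C4 applies, adding C4. So (C5, C6)⁺ = {C1, C2, C3, C4, C5, C6}.
This closure contains every attribute of R1, so R1 ∩ R2 → R1. The join is lossless.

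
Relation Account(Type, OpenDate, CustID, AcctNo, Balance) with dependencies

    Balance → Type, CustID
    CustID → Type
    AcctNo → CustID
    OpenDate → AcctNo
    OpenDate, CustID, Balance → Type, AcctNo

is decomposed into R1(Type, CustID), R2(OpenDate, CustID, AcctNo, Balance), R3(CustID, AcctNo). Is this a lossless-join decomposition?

Chase test. Columns are Type, OpenDate, CustID, AcctNo, Balance; row i has aⱼ where attribute j ∈ Ri, else bᵢⱼ.
Initial tableau (one row per fragment):
  row 1: a1 b12 a3 b14 b15
  row 2: b21 a2 a3 a4 a5
  row 3: b31 b32 a3 a4 b35
Rows 1 and 2 agree on CustID; apply CustID→Type and equate their Type entries.
Rows 1 and 3 agree on CustID; apply CustID→Type and equate their Type entries.
Row 2 is now all distinguished symbols — the join is lossless.

Yes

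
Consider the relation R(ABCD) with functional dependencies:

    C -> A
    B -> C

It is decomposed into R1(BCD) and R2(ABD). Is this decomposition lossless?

Common attributes: R1 ∩ R2 = {BD}.
Closure of {BD}: B → C applies, adding C; C → A applies, adding A. So (BD)⁺ = {ABCD}.
This closure contains every attribute of R1, so R1 ∩ R2 → R1. The join is lossless.

Yes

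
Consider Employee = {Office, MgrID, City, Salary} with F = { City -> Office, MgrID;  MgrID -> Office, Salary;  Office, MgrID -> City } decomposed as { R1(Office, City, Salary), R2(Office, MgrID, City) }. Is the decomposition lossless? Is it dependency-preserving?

Lossless test: (Office, City)⁺ = {Office, MgrID, City, Salary}, which contains all of one fragment — lossless.
Dependency preservation: MgrID → Office, Salary is not contained in any single fragment, but the restricted closure of its left-hand side across the fragments still reaches the right-hand side; the remaining FDs each lie inside some fragment. All dependencies are preserved.

lossless and dependency-preserving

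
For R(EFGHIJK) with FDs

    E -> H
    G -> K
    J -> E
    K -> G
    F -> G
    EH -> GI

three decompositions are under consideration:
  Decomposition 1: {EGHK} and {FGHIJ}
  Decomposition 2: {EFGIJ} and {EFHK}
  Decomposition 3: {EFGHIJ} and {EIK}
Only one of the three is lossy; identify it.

Decomposition 1: common = {GH}, closure = {GHK} → lossy.
Decomposition 2: common = {EF}, closure = {EFGHIK} → lossless.
Decomposition 3: common = {EI}, closure = {EGHIK} → lossless.

Decomposition 1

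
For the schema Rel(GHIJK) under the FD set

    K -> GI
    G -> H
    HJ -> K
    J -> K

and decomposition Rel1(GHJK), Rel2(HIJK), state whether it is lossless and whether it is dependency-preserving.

Lossless test: (HJK)⁺ = {GHIJK}, which contains all of one fragment — lossless.
Dependency preservation: K → GI is not contained in any single fragment, but the restricted closure of its left-hand side across the fragments still reaches the right-hand side; the remaining FDs each lie inside some fragment. All dependencies are preserved.

lossless and dependency-preserving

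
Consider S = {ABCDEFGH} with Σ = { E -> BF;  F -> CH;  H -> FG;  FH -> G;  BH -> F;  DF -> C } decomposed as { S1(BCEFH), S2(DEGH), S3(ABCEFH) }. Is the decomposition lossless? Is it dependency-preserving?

lossy but dependency-preserving

Lossless test (chase): Rows 1 and 2 agree on E; apply E→BF and equate their BF entries. Rows 1 and 2 agree on F; apply F→CH and equate their CH entries. Rows 1 and 2 agree on H; apply H→FG and equate their FG entries. Rows 1 and 3 agree on H; apply H→FG and equate their FG entries. No row becomes fully distinguished — the join is lossy.
Dependency preservation: H → FG; FH → G; DF → C are not contained in any single fragment, but the restricted closure of each left-hand side across the fragments still reaches the right-hand side; the remaining FDs each lie inside some fragment. All dependencies are preserved.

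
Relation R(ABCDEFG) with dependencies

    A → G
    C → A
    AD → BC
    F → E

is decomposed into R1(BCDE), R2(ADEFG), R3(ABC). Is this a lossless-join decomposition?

Chase test. Columns are ABCDEFG; row i has aⱼ where attribute j ∈ Ri, else bᵢⱼ.
Initial tableau (one row per fragment):
  row 1: b11 a2 a3 a4 a5 b16 b17
  row 2: a1 b22 b23 a4 a5 a6 a7
  row 3: a1 a2 a3 b34 b35 b36 b37
Rows 2 and 3 agree on A; apply A→G and equate their G entries.
Rows 1 and 3 agree on C; apply C→A and equate their A entries.
Rows 1 and 2 agree on AD; apply AD→BC and equate their BC entries.
Rows 1 and 2 agree on A; apply A→G and equate their G entries.
Row 2 is now all distinguished symbols — the join is lossless.

Yes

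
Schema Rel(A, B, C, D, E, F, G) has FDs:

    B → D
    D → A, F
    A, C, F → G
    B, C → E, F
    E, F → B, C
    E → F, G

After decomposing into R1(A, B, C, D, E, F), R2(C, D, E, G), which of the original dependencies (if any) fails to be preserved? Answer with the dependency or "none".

A, C, F → G

Check A, C, F → G: no single fragment contains all of {A, C, F, G}, and the restricted closure of {A, C, F} across the fragments never reaches {G}.
B → D is preserved.
D → A, F is preserved.
B, C → E, F is preserved.
E, F → B, C is preserved.
E → F, G is preserved.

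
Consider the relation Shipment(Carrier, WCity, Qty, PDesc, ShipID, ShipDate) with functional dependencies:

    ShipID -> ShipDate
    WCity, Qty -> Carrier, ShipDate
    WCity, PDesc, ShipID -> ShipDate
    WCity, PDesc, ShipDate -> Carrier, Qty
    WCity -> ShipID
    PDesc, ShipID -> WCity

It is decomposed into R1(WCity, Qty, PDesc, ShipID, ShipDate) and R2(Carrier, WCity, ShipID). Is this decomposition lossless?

No

Common attributes: R1 ∩ R2 = {WCity, ShipID}.
Closure of {WCity, ShipID}: ShipID → ShipDate applies, adding ShipDate. So (WCity, ShipID)⁺ = {WCity, ShipID, ShipDate}.
The closure contains neither all of R1 = {WCity, Qty, PDesc, ShipID, ShipDate} nor all of R2 = {Carrier, WCity, ShipID}, so the common attributes are not a superkey of either fragment. The join is lossy.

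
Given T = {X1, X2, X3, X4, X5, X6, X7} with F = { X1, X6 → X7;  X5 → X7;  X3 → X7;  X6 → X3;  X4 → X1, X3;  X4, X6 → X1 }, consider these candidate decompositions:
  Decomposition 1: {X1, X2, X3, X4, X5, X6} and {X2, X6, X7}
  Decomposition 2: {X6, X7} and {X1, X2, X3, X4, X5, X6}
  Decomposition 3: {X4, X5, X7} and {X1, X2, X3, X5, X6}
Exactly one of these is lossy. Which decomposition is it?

Decomposition 3

Decomposition 1: common = {X2, X6}, closure = {X2, X3, X6, X7} → lossless.
Decomposition 2: common = {X6}, closure = {X3, X6, X7} → lossless.
Decomposition 3: common = {X5}, closure = {X5, X7} → lossy.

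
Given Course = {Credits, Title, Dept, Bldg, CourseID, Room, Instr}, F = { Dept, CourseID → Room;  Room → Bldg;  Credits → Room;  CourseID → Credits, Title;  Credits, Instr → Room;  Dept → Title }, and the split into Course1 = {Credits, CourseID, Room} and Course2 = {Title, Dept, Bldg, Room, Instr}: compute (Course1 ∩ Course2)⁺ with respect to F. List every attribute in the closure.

Course1 ∩ Course2 = {Room}.
Room → Bldg applies, adding Bldg
Closure: {Bldg, Room}.

Bldg, Room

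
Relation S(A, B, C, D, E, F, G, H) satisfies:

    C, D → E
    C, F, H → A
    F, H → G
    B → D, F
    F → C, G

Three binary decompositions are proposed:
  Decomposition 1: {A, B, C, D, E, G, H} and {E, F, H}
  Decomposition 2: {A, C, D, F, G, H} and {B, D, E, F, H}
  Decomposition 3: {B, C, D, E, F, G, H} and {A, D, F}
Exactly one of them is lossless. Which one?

Decomposition 1: common = {E, H}, closure = {E, H} → lossy.
Decomposition 2: common = {D, F, H}, closure = {A, C, D, E, F, G, H} → lossless.
Decomposition 3: common = {D, F}, closure = {C, D, E, F, G} → lossy.

Decomposition 2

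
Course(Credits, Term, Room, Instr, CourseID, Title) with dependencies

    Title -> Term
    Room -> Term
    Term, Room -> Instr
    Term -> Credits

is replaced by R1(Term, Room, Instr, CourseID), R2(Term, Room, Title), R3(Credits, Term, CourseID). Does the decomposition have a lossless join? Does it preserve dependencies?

lossy but dependency-preserving

Lossless test (chase): Rows 1 and 2 agree on Term, Room; apply Term, Room→Instr and equate their Instr entries. Rows 1 and 2 agree on Term; apply Term→Credits and equate their Credits entries. Rows 1 and 3 agree on Term; apply Term→Credits and equate their Credits entries. No row becomes fully distinguished — the join is lossy.
Dependency preservation: every FD's attributes lie within a single fragment, so each can be enforced locally — preserved.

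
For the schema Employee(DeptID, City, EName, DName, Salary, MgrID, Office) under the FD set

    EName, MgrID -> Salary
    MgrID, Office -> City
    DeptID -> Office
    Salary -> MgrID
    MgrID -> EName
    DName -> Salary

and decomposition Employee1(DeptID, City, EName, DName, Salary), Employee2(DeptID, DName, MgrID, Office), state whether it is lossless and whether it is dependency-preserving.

Lossless test: (DeptID, DName)⁺ = {DeptID, City, EName, DName, Salary, MgrID, Office}, which contains all of one fragment — lossless.
Dependency preservation: the restricted closure of {EName, MgrID} across the fragments never reaches {Salary}, so EName, MgrID → Salary cannot be enforced without a join — not preserved.

lossless but not dependency-preserving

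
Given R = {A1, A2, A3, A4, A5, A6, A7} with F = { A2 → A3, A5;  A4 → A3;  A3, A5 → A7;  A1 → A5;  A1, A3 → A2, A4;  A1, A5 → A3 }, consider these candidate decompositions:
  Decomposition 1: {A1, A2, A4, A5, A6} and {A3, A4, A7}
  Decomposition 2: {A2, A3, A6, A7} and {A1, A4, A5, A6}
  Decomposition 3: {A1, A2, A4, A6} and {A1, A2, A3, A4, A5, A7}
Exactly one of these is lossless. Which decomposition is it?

Decomposition 1: common = {A4}, closure = {A3, A4} → lossy.
Decomposition 2: common = {A6}, closure = {A6} → lossy.
Decomposition 3: common = {A1, A2, A4}, closure = {A1, A2, A3, A4, A5, A7} → lossless.

Decomposition 3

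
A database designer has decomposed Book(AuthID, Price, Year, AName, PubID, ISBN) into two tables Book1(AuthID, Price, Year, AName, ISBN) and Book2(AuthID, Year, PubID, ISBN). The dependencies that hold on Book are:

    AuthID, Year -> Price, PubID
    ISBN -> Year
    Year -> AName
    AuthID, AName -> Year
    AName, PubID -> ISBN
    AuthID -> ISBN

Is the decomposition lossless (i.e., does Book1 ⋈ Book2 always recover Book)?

Common attributes: Book1 ∩ Book2 = {AuthID, Year, ISBN}.
Closure of {AuthID, Year, ISBN}: AuthID, Year → Price, PubID applies, adding Price, PubID; Year → AName applies, adding AName. So (AuthID, Year, ISBN)⁺ = {AuthID, Price, Year, AName, PubID, ISBN}.
This closure contains every attribute of Book1, so Book1 ∩ Book2 → Book1. The join is lossless.

Yes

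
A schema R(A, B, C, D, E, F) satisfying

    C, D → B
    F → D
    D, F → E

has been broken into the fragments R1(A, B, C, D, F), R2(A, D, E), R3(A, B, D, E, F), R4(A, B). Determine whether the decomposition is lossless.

Chase test. Columns are A, B, C, D, E, F; row i has aⱼ where attribute j ∈ Ri, else bᵢⱼ.
Initial tableau (one row per fragment):
  row 1: a1 a2 a3 a4 b15 a6
  row 2: a1 b22 b23 a4 a5 b26
  row 3: a1 a2 b33 a4 a5 a6
  row 4: a1 a2 b43 b44 b45 b46
Rows 1 and 3 agree on D, F; apply D, F→E and equate their E entries.
Row 1 is now all distinguished symbols — the join is lossless.

Yes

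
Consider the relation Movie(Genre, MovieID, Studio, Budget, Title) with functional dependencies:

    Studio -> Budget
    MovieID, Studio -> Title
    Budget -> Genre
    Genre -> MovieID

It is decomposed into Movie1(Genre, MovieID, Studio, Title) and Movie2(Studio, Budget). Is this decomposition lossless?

Common attributes: Movie1 ∩ Movie2 = {Studio}.
Closure of {Studio}: Studio → Budget applies, adding Budget; Budget → Genre applies, adding Genre; Genre → MovieID applies, adding MovieID; MovieID, Studio → Title applies, adding Title. So (Studio)⁺ = {Genre, MovieID, Studio, Budget, Title}.
This closure contains every attribute of Movie1, so Movie1 ∩ Movie2 → Movie1. The join is lossless.

Yes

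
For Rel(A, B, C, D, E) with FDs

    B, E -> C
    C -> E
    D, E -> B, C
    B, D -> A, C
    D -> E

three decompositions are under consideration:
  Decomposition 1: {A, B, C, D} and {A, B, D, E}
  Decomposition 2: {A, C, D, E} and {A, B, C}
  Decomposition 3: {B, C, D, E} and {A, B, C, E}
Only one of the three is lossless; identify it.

Decomposition 1

Decomposition 1: common = {A, B, D}, closure = {A, B, C, D, E} → lossless.
Decomposition 2: common = {A, C}, closure = {A, C, E} → lossy.
Decomposition 3: common = {B, C, E}, closure = {B, C, E} → lossy.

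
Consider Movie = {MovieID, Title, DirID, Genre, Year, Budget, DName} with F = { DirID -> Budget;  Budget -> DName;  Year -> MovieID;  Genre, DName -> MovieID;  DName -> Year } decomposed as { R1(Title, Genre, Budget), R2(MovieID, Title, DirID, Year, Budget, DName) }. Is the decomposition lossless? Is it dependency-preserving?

Lossless test: (Title, Budget)⁺ = {MovieID, Title, Year, Budget, DName}, which is a superkey of neither fragment — lossy.
Dependency preservation: Genre, DName → MovieID is not contained in any single fragment, but the restricted closure of its left-hand side across the fragments still reaches the right-hand side; the remaining FDs each lie inside some fragment. All dependencies are preserved.

lossy but dependency-preserving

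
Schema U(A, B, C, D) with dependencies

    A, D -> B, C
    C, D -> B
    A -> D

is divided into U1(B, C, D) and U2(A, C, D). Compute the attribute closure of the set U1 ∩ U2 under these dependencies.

U1 ∩ U2 = {C, D}.
C, D → B applies, adding B
Closure: {B, C, D}.

B, C, D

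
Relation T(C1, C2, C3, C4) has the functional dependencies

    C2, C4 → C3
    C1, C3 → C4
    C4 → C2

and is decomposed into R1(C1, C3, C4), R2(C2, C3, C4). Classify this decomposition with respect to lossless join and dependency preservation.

lossless and dependency-preserving

Lossless test: (C3, C4)⁺ = {C2, C3, C4}, which contains all of one fragment — lossless.
Dependency preservation: every FD's attributes lie within a single fragment, so each can be enforced locally — preserved.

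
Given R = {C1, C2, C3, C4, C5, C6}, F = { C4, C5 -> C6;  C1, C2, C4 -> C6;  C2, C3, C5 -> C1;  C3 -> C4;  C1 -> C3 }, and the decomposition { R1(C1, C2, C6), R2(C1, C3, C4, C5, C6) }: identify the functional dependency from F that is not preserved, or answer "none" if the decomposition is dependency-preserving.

C2, C3, C5 -> C1

Check C2, C3, C5 → C1: no single fragment contains all of {C1, C2, C3, C5}, and the restricted closure of {C2, C3, C5} across the fragments never reaches {C1}.
C4, C5 → C6 is preserved.
C1, C2, C4 → C6 is preserved.
C3 → C4 is preserved.
C1 → C3 is preserved.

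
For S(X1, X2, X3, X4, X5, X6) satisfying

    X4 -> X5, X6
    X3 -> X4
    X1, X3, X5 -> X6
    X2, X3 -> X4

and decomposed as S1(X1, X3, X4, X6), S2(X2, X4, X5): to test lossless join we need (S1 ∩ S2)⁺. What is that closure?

S1 ∩ S2 = {X4}.
X4 → X5, X6 applies, adding X5, X6
Closure: {X4, X5, X6}.

X4, X5, X6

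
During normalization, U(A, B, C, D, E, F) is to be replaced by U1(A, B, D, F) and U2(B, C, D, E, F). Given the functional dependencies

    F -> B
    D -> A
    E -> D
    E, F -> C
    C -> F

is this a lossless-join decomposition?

Common attributes: U1 ∩ U2 = {B, D, F}.
Closure of {B, D, F}: D → A applies, adding A. So (B, D, F)⁺ = {A, B, D, F}.
This closure contains every attribute of U1, so U1 ∩ U2 → U1. The join is lossless.

Yes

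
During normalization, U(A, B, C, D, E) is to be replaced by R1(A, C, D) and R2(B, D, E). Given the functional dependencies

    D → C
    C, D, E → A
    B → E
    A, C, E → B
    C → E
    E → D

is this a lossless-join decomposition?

Yes

Common attributes: R1 ∩ R2 = {D}.
Closure of {D}: D → C applies, adding C; C → E applies, adding E; C, D, E → A applies, adding A; A, C, E → B applies, adding B. So (D)⁺ = {A, B, C, D, E}.
This closure contains every attribute of R1, so R1 ∩ R2 → R1. The join is lossless.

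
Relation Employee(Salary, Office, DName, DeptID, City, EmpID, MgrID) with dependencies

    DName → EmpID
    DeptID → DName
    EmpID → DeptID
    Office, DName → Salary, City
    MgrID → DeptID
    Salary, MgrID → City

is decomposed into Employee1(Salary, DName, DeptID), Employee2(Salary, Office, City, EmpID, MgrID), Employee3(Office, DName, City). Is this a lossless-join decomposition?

No

Chase test. Columns are Salary, Office, DName, DeptID, City, EmpID, MgrID; row i has aⱼ where attribute j ∈ Employeei, else bᵢⱼ.
Initial tableau (one row per fragment):
  row 1: a1 b12 a3 a4 b15 b16 b17
  row 2: a1 a2 b23 b24 a5 a6 a7
  row 3: b31 a2 a3 b34 a5 b36 b37
Rows 1 and 3 agree on DName; apply DName→EmpID and equate their EmpID entries.
Rows 1 and 3 agree on EmpID; apply EmpID→DeptID and equate their DeptID entries.
No row becomes fully distinguished — the join is lossy.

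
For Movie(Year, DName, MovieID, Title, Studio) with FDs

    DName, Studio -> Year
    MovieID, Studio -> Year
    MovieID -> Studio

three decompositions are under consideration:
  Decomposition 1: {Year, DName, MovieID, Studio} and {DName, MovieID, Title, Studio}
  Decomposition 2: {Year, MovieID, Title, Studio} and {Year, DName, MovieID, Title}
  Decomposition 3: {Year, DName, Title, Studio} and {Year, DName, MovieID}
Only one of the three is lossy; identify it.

Decomposition 1: common = {DName, MovieID, Studio}, closure = {Year, DName, MovieID, Studio} → lossless.
Decomposition 2: common = {Year, MovieID, Title}, closure = {Year, MovieID, Title, Studio} → lossless.
Decomposition 3: common = {Year, DName}, closure = {Year, DName} → lossy.

Decomposition 3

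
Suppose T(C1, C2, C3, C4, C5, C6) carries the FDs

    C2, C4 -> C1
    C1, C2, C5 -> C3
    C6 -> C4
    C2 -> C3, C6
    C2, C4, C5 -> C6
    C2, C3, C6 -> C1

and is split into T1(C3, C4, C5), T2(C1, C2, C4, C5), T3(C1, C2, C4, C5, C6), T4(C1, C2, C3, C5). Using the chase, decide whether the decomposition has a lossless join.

Chase test. Columns are C1, C2, C3, C4, C5, C6; row i has aⱼ where attribute j ∈ Ti, else bᵢⱼ.
Initial tableau (one row per fragment):
  row 1: b11 b12 a3 a4 a5 b16
  row 2: a1 a2 b23 a4 a5 b26
  row 3: a1 a2 b33 a4 a5 a6
  row 4: a1 a2 a3 b44 a5 b46
Rows 2 and 3 agree on C1, C2, C5; apply C1, C2, C5→C3 and equate their C3 entries.
Rows 2 and 4 agree on C1, C2, C5; apply C1, C2, C5→C3 and equate their C3 entries.
Rows 2 and 3 agree on C2; apply C2→C3, C6 and equate their C3, C6 entries.
Rows 2 and 4 agree on C2; apply C2→C3, C6 and equate their C3, C6 entries.
Rows 2 and 4 agree on C6; apply C6→C4 and equate their C4 entries.
Row 2 is now all distinguished symbols — the join is lossless.

Yes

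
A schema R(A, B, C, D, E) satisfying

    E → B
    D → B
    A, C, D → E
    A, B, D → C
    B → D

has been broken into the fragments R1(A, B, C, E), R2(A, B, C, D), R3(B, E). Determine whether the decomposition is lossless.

Yes

Chase test. Columns are A, B, C, D, E; row i has aⱼ where attribute j ∈ Ri, else bᵢⱼ.
Initial tableau (one row per fragment):
  row 1: a1 a2 a3 b14 a5
  row 2: a1 a2 a3 a4 b25
  row 3: b31 a2 b33 b34 a5
Rows 1 and 2 agree on B; apply B→D and equate their D entries.
Rows 1 and 3 agree on B; apply B→D and equate their D entries.
Rows 1 and 2 agree on A, C, D; apply A, C, D→E and equate their E entries.
Row 1 is now all distinguished symbols — the join is lossless.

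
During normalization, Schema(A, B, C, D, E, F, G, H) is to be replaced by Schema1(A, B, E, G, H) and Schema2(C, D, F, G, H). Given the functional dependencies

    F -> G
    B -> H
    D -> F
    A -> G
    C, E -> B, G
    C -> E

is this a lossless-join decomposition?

Common attributes: Schema1 ∩ Schema2 = {G, H}.
No dependency enlarges {G, H}, so (G, H)⁺ = {G, H}.
The closure contains neither all of Schema1 = {A, B, E, G, H} nor all of Schema2 = {C, D, F, G, H}, so the common attributes are not a superkey of either fragment. The join is lossy.

No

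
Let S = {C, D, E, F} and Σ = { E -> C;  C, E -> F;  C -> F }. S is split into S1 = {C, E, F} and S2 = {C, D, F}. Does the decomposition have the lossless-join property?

No

Common attributes: S1 ∩ S2 = {C, F}.
No dependency enlarges {C, F}, so (C, F)⁺ = {C, F}.
The closure contains neither all of S1 = {C, E, F} nor all of S2 = {C, D, F}, so the common attributes are not a superkey of either fragment. The join is lossy.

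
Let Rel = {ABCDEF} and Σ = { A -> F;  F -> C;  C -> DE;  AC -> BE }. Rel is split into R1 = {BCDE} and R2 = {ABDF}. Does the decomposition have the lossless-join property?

No

Common attributes: R1 ∩ R2 = {BD}.
No dependency enlarges {BD}, so (BD)⁺ = {BD}.
The closure contains neither all of R1 = {BCDE} nor all of R2 = {ABDF}, so the common attributes are not a superkey of either fragment. The join is lossy.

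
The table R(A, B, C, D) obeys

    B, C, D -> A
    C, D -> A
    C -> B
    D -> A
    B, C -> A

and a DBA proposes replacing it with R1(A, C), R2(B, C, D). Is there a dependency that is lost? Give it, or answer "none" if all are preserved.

D -> A

Check D → A: no single fragment contains all of {A, D}, and the restricted closure of {D} across the fragments never reaches {A}.
B, C, D → A is preserved.
C, D → A is preserved.
C → B is preserved.
B, C → A is preserved.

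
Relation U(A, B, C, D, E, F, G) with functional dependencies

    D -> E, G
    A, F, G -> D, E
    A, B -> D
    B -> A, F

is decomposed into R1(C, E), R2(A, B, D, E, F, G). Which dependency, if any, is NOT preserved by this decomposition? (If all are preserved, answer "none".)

none

D → E, G lies within R2.
A, F, G → D, E lies within R2.
A, B → D lies within R2.
B → A, F lies within R2.
Every dependency is enforceable on the fragments, so the decomposition is dependency-preserving.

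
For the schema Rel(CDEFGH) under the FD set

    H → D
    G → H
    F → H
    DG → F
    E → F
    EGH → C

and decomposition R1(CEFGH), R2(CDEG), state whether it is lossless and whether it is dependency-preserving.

Lossless test: (CEG)⁺ = {CDEFGH}, which contains all of one fragment — lossless.
Dependency preservation: the restricted closure of {H} across the fragments never reaches {D}, so H → D cannot be enforced without a join — not preserved.

lossless but not dependency-preserving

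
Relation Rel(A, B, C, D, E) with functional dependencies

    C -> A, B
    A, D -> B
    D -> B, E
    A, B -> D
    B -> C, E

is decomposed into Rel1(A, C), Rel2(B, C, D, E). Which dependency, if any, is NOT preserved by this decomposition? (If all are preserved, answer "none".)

none

C → A, B: restricted closure across fragments reaches A, B.
A, D → B: restricted closure across fragments reaches B.
D → B, E lies within Rel2.
A, B → D: restricted closure across fragments reaches D.
B → C, E lies within Rel2.
Every dependency is enforceable on the fragments, so the decomposition is dependency-preserving.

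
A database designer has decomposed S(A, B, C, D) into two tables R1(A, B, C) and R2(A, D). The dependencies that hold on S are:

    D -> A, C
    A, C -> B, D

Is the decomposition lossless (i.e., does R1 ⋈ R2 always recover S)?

No

Common attributes: R1 ∩ R2 = {A}.
No dependency enlarges {A}, so (A)⁺ = {A}.
The closure contains neither all of R1 = {A, B, C} nor all of R2 = {A, D}, so the common attributes are not a superkey of either fragment. The join is lossy.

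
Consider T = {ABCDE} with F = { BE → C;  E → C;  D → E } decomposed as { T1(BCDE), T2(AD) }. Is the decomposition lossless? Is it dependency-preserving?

lossy but dependency-preserving

Lossless test: (D)⁺ = {CDE}, which is a superkey of neither fragment — lossy.
Dependency preservation: every FD's attributes lie within a single fragment, so each can be enforced locally — preserved.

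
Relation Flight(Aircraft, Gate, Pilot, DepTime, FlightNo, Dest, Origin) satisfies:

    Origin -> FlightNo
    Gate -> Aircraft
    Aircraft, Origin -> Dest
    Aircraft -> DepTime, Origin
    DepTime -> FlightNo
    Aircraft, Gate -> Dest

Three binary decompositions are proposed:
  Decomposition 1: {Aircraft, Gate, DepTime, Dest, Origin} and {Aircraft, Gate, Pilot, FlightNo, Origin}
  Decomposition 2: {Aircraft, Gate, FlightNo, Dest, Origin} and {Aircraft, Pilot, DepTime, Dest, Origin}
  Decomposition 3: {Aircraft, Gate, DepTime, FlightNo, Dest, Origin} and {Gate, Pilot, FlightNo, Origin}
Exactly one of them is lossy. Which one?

Decomposition 1: common = {Aircraft, Gate, Origin}, closure = {Aircraft, Gate, DepTime, FlightNo, Dest, Origin} → lossless.
Decomposition 2: common = {Aircraft, Dest, Origin}, closure = {Aircraft, DepTime, FlightNo, Dest, Origin} → lossy.
Decomposition 3: common = {Gate, FlightNo, Origin}, closure = {Aircraft, Gate, DepTime, FlightNo, Dest, Origin} → lossless.

Decomposition 2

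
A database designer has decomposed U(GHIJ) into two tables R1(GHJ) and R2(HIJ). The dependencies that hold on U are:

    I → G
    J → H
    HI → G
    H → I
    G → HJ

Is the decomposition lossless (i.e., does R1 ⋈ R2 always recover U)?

Yes

Common attributes: R1 ∩ R2 = {HJ}.
Closure of {HJ}: H → I applies, adding I; I → G applies, adding G. So (HJ)⁺ = {GHIJ}.
This closure contains every attribute of R1, so R1 ∩ R2 → R1. The join is lossless.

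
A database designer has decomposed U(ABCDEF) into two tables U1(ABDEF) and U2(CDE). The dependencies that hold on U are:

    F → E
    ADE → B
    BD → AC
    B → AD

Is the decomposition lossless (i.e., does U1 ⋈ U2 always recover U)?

Common attributes: U1 ∩ U2 = {DE}.
No dependency enlarges {DE}, so (DE)⁺ = {DE}.
The closure contains neither all of U1 = {ABDEF} nor all of U2 = {CDE}, so the common attributes are not a superkey of either fragment. The join is lossy.

No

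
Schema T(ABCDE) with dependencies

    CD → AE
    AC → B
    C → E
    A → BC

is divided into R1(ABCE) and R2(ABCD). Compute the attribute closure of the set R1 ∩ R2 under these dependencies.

R1 ∩ R2 = {ABC}.
C → E applies, adding E
Closure: {ABCE}.

ABCE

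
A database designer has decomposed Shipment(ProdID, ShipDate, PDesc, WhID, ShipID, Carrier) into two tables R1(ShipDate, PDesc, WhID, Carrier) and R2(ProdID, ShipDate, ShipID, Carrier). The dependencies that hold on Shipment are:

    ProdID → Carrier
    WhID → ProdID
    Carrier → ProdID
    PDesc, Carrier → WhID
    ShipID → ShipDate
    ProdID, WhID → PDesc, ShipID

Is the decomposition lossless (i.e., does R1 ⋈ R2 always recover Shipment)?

No

Common attributes: R1 ∩ R2 = {ShipDate, Carrier}.
Closure of {ShipDate, Carrier}: Carrier → ProdID applies, adding ProdID. So (ShipDate, Carrier)⁺ = {ProdID, ShipDate, Carrier}.
The closure contains neither all of R1 = {ShipDate, PDesc, WhID, Carrier} nor all of R2 = {ProdID, ShipDate, ShipID, Carrier}, so the common attributes are not a superkey of either fragment. The join is lossy.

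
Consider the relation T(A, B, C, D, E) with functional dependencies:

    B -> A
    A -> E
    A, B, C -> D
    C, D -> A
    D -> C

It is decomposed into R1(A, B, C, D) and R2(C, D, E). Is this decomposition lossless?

Yes

Common attributes: R1 ∩ R2 = {C, D}.
Closure of {C, D}: C, D → A applies, adding A; A → E applies, adding E. So (C, D)⁺ = {A, C, D, E}.
This closure contains every attribute of R2, so R1 ∩ R2 → R2. The join is lossless.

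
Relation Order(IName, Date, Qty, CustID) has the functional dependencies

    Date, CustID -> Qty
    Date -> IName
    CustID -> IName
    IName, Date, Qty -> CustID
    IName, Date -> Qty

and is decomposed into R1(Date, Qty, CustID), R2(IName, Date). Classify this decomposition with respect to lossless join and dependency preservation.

lossless but not dependency-preserving

Lossless test: (Date)⁺ = {IName, Date, Qty, CustID}, which contains all of one fragment — lossless.
Dependency preservation: the restricted closure of {CustID} across the fragments never reaches {IName}, so CustID → IName cannot be enforced without a join — not preserved.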